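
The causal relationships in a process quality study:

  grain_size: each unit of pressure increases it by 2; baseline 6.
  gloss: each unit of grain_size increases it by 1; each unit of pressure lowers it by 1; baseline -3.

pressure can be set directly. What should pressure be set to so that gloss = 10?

pressure = 7

Substituting into the gloss equation gives gloss = pressure + 3.
Solve pressure + 3 = 10: pressure = (10 - 3) / 1 = 7.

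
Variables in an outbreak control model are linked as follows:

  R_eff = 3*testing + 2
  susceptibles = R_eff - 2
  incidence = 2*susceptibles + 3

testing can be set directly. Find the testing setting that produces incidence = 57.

testing = 9

Substituting into the susceptibles equation gives susceptibles = 3*testing.
Substituting into the incidence equation gives incidence = 6*testing + 3.
Solve 6*testing + 3 = 57: testing = (57 - 3) / 6 = 9.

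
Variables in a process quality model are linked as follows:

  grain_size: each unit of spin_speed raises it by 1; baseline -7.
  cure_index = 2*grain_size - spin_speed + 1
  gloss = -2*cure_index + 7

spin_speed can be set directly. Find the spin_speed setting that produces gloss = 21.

spin_speed = 6

Substituting into the cure_index equation gives cure_index = spin_speed - 13.
gloss becomes -2*spin_speed + 33.
Solve -2*spin_speed + 33 = 21: spin_speed = (21 - 33) / -2 = 6.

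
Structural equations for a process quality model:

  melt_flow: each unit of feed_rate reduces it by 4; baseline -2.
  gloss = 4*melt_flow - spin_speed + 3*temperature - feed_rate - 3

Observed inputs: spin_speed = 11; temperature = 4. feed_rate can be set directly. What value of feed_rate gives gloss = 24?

feed_rate = -2

Substituting into the gloss equation gives gloss = -17*feed_rate - 10.
Solve -17*feed_rate - 10 = 24: feed_rate = (24 + 10) / -17 = -2.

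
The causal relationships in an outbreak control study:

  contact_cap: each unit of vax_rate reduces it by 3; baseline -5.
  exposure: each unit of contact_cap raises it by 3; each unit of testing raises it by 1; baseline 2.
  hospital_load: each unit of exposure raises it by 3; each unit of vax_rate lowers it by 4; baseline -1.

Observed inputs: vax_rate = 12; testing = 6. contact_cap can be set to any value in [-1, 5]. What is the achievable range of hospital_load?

-34 to 20

Intervening on contact_cap fixes its value directly, overriding its dependence on vax_rate.
Substituting into the exposure equation gives exposure = 3*contact_cap + 8.
Substituting into the hospital_load equation gives hospital_load = 9*contact_cap - 25.
Linear in contact_cap, so extremes are at the endpoints: contact_cap = -1 gives hospital_load = -34; contact_cap = 5 gives hospital_load = 20.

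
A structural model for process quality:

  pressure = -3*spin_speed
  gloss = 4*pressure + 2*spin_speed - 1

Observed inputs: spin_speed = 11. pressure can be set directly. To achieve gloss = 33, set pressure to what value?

pressure = 3

Intervening on pressure fixes its value directly, overriding its dependence on spin_speed.
Substituting into the gloss equation gives gloss = 4*pressure + 21.
Solve 4*pressure + 21 = 33: pressure = (33 - 21) / 4 = 3.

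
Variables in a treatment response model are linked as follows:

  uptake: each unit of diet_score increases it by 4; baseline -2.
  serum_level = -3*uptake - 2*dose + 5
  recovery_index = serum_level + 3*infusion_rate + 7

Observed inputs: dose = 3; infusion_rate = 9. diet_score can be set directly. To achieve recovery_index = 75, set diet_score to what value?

Substituting into the serum_level equation gives serum_level = -12*diet_score + 5.
recovery_index becomes -12*diet_score + 39.
Solve -12*diet_score + 39 = 75: diet_score = (75 - 39) / -12 = -3.

diet_score = -3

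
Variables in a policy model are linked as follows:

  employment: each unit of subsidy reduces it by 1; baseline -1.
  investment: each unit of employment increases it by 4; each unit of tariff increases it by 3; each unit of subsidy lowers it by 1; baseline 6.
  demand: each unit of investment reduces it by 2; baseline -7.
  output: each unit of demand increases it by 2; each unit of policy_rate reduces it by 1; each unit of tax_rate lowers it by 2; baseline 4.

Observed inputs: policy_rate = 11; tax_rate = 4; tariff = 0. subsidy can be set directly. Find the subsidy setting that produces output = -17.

Substituting into the investment equation gives investment = -5*subsidy + 2.
demand becomes 10*subsidy - 11.
This gives output = 20*subsidy - 37.
Solve 20*subsidy - 37 = -17: subsidy = (-17 + 37) / 20 = 1.

subsidy = 1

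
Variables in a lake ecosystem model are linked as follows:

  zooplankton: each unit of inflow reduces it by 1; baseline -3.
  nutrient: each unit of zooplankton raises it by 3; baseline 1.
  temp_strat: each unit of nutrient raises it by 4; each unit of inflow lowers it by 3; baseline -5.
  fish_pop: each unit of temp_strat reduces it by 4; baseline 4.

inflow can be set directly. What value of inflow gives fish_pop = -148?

Substituting into the nutrient equation gives nutrient = -3*inflow - 8.
temp_strat becomes -15*inflow - 37.
This gives fish_pop = 60*inflow + 152.
Solve 60*inflow + 152 = -148: inflow = (-148 - 152) / 60 = -5.

inflow = -5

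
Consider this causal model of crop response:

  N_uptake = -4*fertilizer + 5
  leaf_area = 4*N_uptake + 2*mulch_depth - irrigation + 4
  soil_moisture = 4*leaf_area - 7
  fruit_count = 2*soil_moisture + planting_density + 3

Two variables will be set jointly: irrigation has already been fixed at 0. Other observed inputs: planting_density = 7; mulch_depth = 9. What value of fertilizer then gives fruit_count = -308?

fertilizer = 5

With irrigation held at 0:
Substituting into the leaf_area equation gives leaf_area = -16*fertilizer + 42.
This gives soil_moisture = -64*fertilizer + 161.
Substituting into the fruit_count equation gives fruit_count = -128*fertilizer + 332.
Solve -128*fertilizer + 332 = -308: fertilizer = (-308 - 332) / -128 = 5.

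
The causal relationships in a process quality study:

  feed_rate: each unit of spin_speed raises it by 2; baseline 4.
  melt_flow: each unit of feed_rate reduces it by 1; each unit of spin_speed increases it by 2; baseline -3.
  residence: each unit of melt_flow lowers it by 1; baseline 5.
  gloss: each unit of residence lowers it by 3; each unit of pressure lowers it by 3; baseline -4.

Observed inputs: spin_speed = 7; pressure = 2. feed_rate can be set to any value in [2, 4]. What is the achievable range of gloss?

-4 to 2

Intervening on feed_rate fixes its value directly, overriding its dependence on spin_speed.
Substituting into the melt_flow equation gives melt_flow = -feed_rate + 11.
residence becomes feed_rate - 6.
So gloss = -3*feed_rate + 8.
Linear in feed_rate, so extremes are at the endpoints: feed_rate = 2 gives gloss = 2; feed_rate = 4 gives gloss = -4.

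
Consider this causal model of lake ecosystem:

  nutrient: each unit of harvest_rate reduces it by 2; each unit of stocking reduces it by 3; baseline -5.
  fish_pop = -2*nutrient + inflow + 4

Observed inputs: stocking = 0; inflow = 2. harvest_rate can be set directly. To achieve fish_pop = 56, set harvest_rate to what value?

harvest_rate = 10

Substituting into the nutrient equation gives nutrient = -2*harvest_rate - 5.
Substituting into the fish_pop equation gives fish_pop = 4*harvest_rate + 16.
Solve 4*harvest_rate + 16 = 56: harvest_rate = (56 - 16) / 4 = 10.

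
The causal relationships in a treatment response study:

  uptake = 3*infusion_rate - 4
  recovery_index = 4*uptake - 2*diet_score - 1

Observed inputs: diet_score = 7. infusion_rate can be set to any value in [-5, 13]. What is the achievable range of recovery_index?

Substituting into the recovery_index equation gives recovery_index = 12*infusion_rate - 31.
Linear in infusion_rate, so extremes are at the endpoints: infusion_rate = -5 gives recovery_index = -91; infusion_rate = 13 gives recovery_index = 125.

-91 to 125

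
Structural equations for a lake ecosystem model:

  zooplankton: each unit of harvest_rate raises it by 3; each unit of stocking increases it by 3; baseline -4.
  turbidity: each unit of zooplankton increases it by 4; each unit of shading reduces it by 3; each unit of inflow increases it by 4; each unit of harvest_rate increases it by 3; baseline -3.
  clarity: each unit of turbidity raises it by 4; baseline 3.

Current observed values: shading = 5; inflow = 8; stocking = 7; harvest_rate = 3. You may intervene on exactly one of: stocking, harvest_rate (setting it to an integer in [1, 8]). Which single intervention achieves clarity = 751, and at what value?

Intervening on stocking: clarity = 48*stocking + 175. Reaching 751 requires stocking = 12, outside [1, 8].
Intervening on harvest_rate: with other inputs at their observed values, clarity = 60*harvest_rate + 331. Solving for 751 gives harvest_rate = 7, within [1, 8].

set harvest_rate = 7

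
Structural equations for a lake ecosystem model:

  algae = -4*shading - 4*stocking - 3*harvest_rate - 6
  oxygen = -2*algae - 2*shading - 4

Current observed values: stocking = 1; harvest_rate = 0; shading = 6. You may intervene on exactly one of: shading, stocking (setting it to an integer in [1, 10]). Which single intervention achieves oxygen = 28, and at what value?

Intervening on shading: with other inputs at their observed values, oxygen = 6*shading + 16. Solving for 28 gives shading = 2, within [1, 10].
Intervening on stocking: oxygen = 8*stocking + 44. Reaching 28 requires stocking = -2, outside [1, 10].

set shading = 2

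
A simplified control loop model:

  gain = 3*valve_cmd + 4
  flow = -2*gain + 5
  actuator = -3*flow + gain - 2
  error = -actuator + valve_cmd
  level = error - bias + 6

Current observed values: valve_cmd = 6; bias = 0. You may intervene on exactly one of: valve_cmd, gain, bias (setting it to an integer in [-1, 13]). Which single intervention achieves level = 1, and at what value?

set gain = 4

Intervening on valve_cmd: level = -20*valve_cmd - 5. Reaching 1 requires valve_cmd = -3/10, not an integer.
Intervening on gain: with other inputs at their observed values, level = -7*gain + 29. Solving for 1 gives gain = 4, within [-1, 13].
Intervening on bias: level = -bias - 125. Reaching 1 requires bias = -126, outside [-1, 13].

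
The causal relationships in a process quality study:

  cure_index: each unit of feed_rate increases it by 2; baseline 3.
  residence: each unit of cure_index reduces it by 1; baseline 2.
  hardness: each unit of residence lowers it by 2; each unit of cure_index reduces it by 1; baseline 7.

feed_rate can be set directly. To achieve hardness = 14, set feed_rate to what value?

Substituting into the residence equation gives residence = -2*feed_rate - 1.
hardness becomes 2*feed_rate + 6.
Solve 2*feed_rate + 6 = 14: feed_rate = (14 - 6) / 2 = 4.

feed_rate = 4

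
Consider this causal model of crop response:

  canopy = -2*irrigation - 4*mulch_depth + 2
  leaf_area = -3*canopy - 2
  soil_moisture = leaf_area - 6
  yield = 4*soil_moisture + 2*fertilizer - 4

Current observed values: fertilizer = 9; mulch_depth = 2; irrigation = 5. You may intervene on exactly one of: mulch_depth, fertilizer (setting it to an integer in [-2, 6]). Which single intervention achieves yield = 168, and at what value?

Intervening on mulch_depth: yield = 48*mulch_depth + 78. Reaching 168 requires mulch_depth = 15/8, not an integer.
Intervening on fertilizer: with other inputs at their observed values, yield = 2*fertilizer + 156. Solving for 168 gives fertilizer = 6, within [-2, 6].

set fertilizer = 6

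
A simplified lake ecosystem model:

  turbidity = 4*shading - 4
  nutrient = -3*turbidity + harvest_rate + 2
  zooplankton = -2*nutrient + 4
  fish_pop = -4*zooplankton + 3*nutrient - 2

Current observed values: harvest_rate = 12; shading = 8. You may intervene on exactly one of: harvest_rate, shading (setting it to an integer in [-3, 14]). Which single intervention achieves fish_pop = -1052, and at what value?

Intervening on harvest_rate: fish_pop = 11*harvest_rate - 920. Reaching -1052 requires harvest_rate = -12, outside [-3, 14].
Intervening on shading: with other inputs at their observed values, fish_pop = -132*shading + 268. Solving for -1052 gives shading = 10, within [-3, 14].

set shading = 10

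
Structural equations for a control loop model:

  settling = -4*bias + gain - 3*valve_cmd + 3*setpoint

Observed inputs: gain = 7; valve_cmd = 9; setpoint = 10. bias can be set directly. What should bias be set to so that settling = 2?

Substituting into the settling equation gives settling = -4*bias + 10.
Solve -4*bias + 10 = 2: bias = (2 - 10) / -4 = 2.

bias = 2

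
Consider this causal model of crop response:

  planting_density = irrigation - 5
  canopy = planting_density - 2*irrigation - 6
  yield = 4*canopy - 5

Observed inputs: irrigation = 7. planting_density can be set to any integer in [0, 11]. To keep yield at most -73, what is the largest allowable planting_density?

Intervening on planting_density fixes its value directly, overriding its dependence on irrigation.
Substituting into the canopy equation gives canopy = planting_density - 20.
Substituting into the yield equation gives yield = 4*planting_density - 85.
Require 4*planting_density - 85 ≤ -73, so planting_density ≤ 3.
The largest integer in [0, 11] satisfying this is 3.

planting_density = 3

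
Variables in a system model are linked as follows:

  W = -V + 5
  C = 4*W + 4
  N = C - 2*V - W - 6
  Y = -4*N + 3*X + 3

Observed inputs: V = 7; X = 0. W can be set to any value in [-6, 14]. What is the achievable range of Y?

-101 to 139

Intervening on W fixes its value directly, overriding its dependence on V.
Substituting into the N equation gives N = 3*W - 16.
Y becomes -12*W + 67.
Linear in W, so extremes are at the endpoints: W = -6 gives Y = 139; W = 14 gives Y = -101.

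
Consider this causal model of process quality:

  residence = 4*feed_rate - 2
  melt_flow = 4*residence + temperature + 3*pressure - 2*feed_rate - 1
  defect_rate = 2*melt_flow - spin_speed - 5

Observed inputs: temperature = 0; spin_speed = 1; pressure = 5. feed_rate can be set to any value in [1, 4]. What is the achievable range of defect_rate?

Substituting into the melt_flow equation gives melt_flow = 14*feed_rate + 6.
Substituting into the defect_rate equation gives defect_rate = 28*feed_rate + 6.
Linear in feed_rate, so extremes are at the endpoints: feed_rate = 1 gives defect_rate = 34; feed_rate = 4 gives defect_rate = 118.

34 to 118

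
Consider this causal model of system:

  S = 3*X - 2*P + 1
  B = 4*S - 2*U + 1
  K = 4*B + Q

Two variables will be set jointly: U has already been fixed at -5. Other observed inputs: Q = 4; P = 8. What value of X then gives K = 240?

X = 9

With U held at -5:
Substituting into the S equation gives S = 3*X - 15.
This gives B = 12*X - 49.
Substituting into the K equation gives K = 48*X - 192.
Solve 48*X - 192 = 240: X = (240 + 192) / 48 = 9.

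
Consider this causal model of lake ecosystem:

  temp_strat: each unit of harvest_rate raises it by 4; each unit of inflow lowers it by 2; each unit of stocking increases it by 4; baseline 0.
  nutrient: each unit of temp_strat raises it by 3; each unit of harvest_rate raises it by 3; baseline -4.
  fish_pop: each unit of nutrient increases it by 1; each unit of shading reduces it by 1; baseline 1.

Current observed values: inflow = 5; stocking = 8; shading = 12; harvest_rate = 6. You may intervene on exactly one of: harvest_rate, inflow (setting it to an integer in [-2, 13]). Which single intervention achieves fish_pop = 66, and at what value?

set harvest_rate = 1

Intervening on harvest_rate: with other inputs at their observed values, fish_pop = 15*harvest_rate + 51. Solving for 66 gives harvest_rate = 1, within [-2, 13].
Intervening on inflow: fish_pop = -6*inflow + 171. Reaching 66 requires inflow = 35/2, not an integer.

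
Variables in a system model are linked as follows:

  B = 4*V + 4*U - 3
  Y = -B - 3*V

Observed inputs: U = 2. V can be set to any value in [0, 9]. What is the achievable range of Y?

-68 to -5

Substituting into the B equation gives B = 4*V + 5.
Substituting into the Y equation gives Y = -7*V - 5.
Linear in V, so extremes are at the endpoints: V = 0 gives Y = -5; V = 9 gives Y = -68.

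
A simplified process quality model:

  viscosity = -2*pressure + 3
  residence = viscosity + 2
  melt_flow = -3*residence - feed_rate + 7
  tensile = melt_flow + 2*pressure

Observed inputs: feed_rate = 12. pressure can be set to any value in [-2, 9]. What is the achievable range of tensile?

Substituting into the residence equation gives residence = -2*pressure + 5.
So melt_flow = 6*pressure - 20.
Substituting into the tensile equation gives tensile = 8*pressure - 20.
Linear in pressure, so extremes are at the endpoints: pressure = -2 gives tensile = -36; pressure = 9 gives tensile = 52.

-36 to 52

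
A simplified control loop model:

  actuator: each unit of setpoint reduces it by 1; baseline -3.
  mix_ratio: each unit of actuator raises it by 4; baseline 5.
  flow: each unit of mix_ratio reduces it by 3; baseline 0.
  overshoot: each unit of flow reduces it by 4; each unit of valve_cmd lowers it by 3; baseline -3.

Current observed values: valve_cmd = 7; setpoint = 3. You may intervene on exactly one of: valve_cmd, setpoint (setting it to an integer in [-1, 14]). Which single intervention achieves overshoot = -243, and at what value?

set valve_cmd = 4

Intervening on valve_cmd: with other inputs at their observed values, overshoot = -3*valve_cmd - 231. Solving for -243 gives valve_cmd = 4, within [-1, 14].
Intervening on setpoint: overshoot = -48*setpoint - 108. Reaching -243 requires setpoint = 45/16, not an integer.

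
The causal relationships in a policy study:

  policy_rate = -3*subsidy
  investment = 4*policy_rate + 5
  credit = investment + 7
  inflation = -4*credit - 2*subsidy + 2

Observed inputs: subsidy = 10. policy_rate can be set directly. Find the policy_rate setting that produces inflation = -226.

policy_rate = 10

Intervening on policy_rate fixes its value directly, overriding its dependence on subsidy.
Substituting into the credit equation gives credit = 4*policy_rate + 12.
inflation becomes -16*policy_rate - 66.
Solve -16*policy_rate - 66 = -226: policy_rate = (-226 + 66) / -16 = 10.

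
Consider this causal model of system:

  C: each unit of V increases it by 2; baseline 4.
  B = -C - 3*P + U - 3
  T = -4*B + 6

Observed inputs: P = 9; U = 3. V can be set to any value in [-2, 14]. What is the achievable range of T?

Substituting into the B equation gives B = -2*V - 31.
Substituting into the T equation gives T = 8*V + 130.
Linear in V, so extremes are at the endpoints: V = -2 gives T = 114; V = 14 gives T = 242.

114 to 242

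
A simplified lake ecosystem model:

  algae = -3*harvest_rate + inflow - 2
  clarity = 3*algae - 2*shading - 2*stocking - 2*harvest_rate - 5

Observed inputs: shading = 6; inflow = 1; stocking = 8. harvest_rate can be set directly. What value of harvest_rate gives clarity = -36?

Substituting into the algae equation gives algae = -3*harvest_rate - 1.
Substituting into the clarity equation gives clarity = -11*harvest_rate - 36.
Solve -11*harvest_rate - 36 = -36: harvest_rate = (-36 + 36) / -11 = 0.

harvest_rate = 0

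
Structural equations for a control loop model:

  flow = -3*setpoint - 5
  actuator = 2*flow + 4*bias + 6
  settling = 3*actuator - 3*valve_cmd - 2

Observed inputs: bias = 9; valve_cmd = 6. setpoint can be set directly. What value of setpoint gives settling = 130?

setpoint = -3

Substituting into the actuator equation gives actuator = -6*setpoint + 32.
So settling = -18*setpoint + 76.
Solve -18*setpoint + 76 = 130: setpoint = (130 - 76) / -18 = -3.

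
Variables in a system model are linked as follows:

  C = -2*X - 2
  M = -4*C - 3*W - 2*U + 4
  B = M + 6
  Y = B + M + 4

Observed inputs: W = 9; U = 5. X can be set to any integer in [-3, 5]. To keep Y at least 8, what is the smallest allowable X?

Substituting into the M equation gives M = 8*X - 25.
Substituting into the B equation gives B = 8*X - 19.
This gives Y = 16*X - 40.
Require 16*X - 40 ≥ 8, so X ≥ 3.
The smallest integer in [-3, 5] satisfying this is 3.

X = 3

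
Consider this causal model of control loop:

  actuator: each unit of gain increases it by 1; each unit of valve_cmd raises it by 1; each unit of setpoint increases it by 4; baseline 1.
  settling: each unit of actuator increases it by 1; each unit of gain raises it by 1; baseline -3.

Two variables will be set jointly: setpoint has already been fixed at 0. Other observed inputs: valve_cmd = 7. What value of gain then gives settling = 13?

With setpoint held at 0:
Substituting into the actuator equation gives actuator = gain + 8.
Substituting into the settling equation gives settling = 2*gain + 5.
Solve 2*gain + 5 = 13: gain = (13 - 5) / 2 = 4.

gain = 4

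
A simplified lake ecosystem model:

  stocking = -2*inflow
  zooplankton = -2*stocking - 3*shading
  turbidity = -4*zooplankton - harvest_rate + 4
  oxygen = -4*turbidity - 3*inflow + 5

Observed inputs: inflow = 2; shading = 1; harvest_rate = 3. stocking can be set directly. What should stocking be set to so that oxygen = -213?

Intervening on stocking fixes its value directly, overriding its dependence on inflow.
Substituting into the zooplankton equation gives zooplankton = -2*stocking - 3.
This gives turbidity = 8*stocking + 13.
So oxygen = -32*stocking - 53.
Solve -32*stocking - 53 = -213: stocking = (-213 + 53) / -32 = 5.

stocking = 5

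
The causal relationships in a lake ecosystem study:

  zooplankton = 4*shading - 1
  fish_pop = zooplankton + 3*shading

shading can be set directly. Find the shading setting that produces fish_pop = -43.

Substituting into the fish_pop equation gives fish_pop = 7*shading - 1.
Solve 7*shading - 1 = -43: shading = (-43 + 1) / 7 = -6.

shading = -6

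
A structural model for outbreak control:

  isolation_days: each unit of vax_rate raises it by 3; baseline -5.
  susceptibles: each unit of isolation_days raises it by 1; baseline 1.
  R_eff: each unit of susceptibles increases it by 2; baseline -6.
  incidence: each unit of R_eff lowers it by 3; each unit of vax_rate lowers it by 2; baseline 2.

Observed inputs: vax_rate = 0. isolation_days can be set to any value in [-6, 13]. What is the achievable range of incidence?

Intervening on isolation_days fixes its value directly, overriding its dependence on vax_rate.
Substituting into the R_eff equation gives R_eff = 2*isolation_days - 4.
Substituting into the incidence equation gives incidence = -6*isolation_days + 14.
Linear in isolation_days, so extremes are at the endpoints: isolation_days = -6 gives incidence = 50; isolation_days = 13 gives incidence = -64.

-64 to 50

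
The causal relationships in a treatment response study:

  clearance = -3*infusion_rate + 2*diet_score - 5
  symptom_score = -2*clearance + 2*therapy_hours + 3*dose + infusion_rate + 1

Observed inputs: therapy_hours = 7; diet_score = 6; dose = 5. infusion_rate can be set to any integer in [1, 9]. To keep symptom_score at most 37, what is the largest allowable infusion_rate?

infusion_rate = 3

Substituting into the clearance equation gives clearance = -3*infusion_rate + 7.
Substituting into the symptom_score equation gives symptom_score = 7*infusion_rate + 16.
Require 7*infusion_rate + 16 ≤ 37, so infusion_rate ≤ 3.
The largest integer in [1, 9] satisfying this is 3.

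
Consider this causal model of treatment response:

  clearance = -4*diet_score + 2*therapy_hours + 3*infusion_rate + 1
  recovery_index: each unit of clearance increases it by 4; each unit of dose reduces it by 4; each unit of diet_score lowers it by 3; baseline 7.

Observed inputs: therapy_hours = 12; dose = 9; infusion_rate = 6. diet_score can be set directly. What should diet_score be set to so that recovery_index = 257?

Substituting into the clearance equation gives clearance = -4*diet_score + 43.
Substituting into the recovery_index equation gives recovery_index = -19*diet_score + 143.
Solve -19*diet_score + 143 = 257: diet_score = (257 - 143) / -19 = -6.

diet_score = -6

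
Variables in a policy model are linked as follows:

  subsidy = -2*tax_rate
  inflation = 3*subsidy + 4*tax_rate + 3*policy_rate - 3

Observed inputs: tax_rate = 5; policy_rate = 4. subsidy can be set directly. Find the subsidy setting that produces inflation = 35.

subsidy = 2

Intervening on subsidy fixes its value directly, overriding its dependence on tax_rate.
Substituting into the inflation equation gives inflation = 3*subsidy + 29.
Solve 3*subsidy + 29 = 35: subsidy = (35 - 29) / 3 = 2.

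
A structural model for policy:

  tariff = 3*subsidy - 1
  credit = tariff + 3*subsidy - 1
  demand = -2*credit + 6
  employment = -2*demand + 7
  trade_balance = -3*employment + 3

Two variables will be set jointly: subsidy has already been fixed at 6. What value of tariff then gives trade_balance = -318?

tariff = 11

With subsidy held at 6:
Intervening on tariff fixes its value directly, overriding its dependence on subsidy.
Substituting into the credit equation gives credit = tariff + 17.
This gives demand = -2*tariff - 28.
Substituting into the employment equation gives employment = 4*tariff + 63.
trade_balance becomes -12*tariff - 186.
Solve -12*tariff - 186 = -318: tariff = (-318 + 186) / -12 = 11.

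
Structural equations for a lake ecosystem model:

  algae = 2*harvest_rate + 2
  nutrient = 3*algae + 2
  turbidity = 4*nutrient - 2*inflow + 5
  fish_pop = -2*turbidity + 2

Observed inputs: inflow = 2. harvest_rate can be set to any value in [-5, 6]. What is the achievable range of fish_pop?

-352 to 176

Substituting into the nutrient equation gives nutrient = 6*harvest_rate + 8.
turbidity becomes 24*harvest_rate + 33.
Substituting into the fish_pop equation gives fish_pop = -48*harvest_rate - 64.
Linear in harvest_rate, so extremes are at the endpoints: harvest_rate = -5 gives fish_pop = 176; harvest_rate = 6 gives fish_pop = -352.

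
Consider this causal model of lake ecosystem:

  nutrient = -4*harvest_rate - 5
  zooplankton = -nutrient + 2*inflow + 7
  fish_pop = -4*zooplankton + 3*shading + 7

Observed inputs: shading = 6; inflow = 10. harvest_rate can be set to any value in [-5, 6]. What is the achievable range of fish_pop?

Substituting into the zooplankton equation gives zooplankton = 4*harvest_rate + 32.
fish_pop becomes -16*harvest_rate - 103.
Linear in harvest_rate, so extremes are at the endpoints: harvest_rate = -5 gives fish_pop = -23; harvest_rate = 6 gives fish_pop = -199.

-199 to -23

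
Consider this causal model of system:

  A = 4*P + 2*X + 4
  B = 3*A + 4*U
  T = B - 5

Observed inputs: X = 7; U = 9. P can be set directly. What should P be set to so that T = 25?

P = -5

Substituting into the A equation gives A = 4*P + 18.
So B = 12*P + 90.
T becomes 12*P + 85.
Solve 12*P + 85 = 25: P = (25 - 85) / 12 = -5.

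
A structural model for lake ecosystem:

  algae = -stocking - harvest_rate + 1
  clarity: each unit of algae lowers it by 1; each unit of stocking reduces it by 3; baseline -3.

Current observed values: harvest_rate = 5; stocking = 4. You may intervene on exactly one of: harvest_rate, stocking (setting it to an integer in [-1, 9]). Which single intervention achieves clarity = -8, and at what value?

set harvest_rate = 4

Intervening on harvest_rate: with other inputs at their observed values, clarity = harvest_rate - 12. Solving for -8 gives harvest_rate = 4, within [-1, 9].
Intervening on stocking: clarity = -2*stocking + 1. Reaching -8 requires stocking = 9/2, not an integer.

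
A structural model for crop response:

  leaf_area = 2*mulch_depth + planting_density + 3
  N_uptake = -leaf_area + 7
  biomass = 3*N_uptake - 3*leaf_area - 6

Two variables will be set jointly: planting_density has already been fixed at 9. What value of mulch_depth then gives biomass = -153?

With planting_density held at 9:
Substituting into the leaf_area equation gives leaf_area = 2*mulch_depth + 12.
N_uptake becomes -2*mulch_depth - 5.
Substituting into the biomass equation gives biomass = -12*mulch_depth - 57.
Solve -12*mulch_depth - 57 = -153: mulch_depth = (-153 + 57) / -12 = 8.

mulch_depth = 8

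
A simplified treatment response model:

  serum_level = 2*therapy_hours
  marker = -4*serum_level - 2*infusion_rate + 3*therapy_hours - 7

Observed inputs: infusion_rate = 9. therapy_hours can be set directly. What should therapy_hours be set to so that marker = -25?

therapy_hours = 0

Substituting into the marker equation gives marker = -5*therapy_hours - 25.
Solve -5*therapy_hours - 25 = -25: therapy_hours = (-25 + 25) / -5 = 0.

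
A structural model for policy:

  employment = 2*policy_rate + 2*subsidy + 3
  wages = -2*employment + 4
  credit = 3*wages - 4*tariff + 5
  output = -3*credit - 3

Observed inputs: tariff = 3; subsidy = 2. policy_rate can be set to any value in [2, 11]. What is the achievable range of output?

180 to 504

Substituting into the employment equation gives employment = 2*policy_rate + 7.
Substituting into the wages equation gives wages = -4*policy_rate - 10.
Substituting into the credit equation gives credit = -12*policy_rate - 37.
Substituting into the output equation gives output = 36*policy_rate + 108.
Linear in policy_rate, so extremes are at the endpoints: policy_rate = 2 gives output = 180; policy_rate = 11 gives output = 504.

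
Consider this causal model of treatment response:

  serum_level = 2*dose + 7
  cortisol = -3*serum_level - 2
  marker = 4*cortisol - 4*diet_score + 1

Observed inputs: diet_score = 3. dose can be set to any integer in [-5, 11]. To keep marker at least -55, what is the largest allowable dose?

dose = -2

Substituting into the cortisol equation gives cortisol = -6*dose - 23.
This gives marker = -24*dose - 103.
Require -24*dose - 103 ≥ -55, so dose ≤ -2.
The largest integer in [-5, 11] satisfying this is -2.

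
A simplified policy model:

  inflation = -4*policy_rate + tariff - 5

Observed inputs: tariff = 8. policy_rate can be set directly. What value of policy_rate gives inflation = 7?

policy_rate = -1

Substituting into the inflation equation gives inflation = -4*policy_rate + 3.
Solve -4*policy_rate + 3 = 7: policy_rate = (7 - 3) / -4 = -1.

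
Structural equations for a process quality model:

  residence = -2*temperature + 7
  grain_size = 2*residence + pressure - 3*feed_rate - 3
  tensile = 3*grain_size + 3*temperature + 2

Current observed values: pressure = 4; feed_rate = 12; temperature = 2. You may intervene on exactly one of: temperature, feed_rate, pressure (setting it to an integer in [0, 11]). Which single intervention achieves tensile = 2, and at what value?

Intervening on temperature: tensile = -9*temperature - 61. Reaching 2 requires temperature = -7, outside [0, 11].
Intervening on feed_rate: with other inputs at their observed values, tensile = -9*feed_rate + 29. Solving for 2 gives feed_rate = 3, within [0, 11].
Intervening on pressure: tensile = 3*pressure - 91. Reaching 2 requires pressure = 31, outside [0, 11].

set feed_rate = 3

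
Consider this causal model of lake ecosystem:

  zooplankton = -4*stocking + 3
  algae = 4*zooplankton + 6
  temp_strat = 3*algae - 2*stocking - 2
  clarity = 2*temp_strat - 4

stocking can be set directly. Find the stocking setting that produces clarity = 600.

stocking = -5

Substituting into the algae equation gives algae = -16*stocking + 18.
Substituting into the temp_strat equation gives temp_strat = -50*stocking + 52.
Substituting into the clarity equation gives clarity = -100*stocking + 100.
Solve -100*stocking + 100 = 600: stocking = (600 - 100) / -100 = -5.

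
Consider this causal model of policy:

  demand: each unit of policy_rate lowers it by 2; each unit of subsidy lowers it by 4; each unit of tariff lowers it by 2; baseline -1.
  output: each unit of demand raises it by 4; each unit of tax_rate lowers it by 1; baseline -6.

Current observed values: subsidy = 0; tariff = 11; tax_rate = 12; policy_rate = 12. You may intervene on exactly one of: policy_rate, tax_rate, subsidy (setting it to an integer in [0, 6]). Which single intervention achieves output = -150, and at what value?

set policy_rate = 5

Intervening on policy_rate: with other inputs at their observed values, output = -8*policy_rate - 110. Solving for -150 gives policy_rate = 5, within [0, 6].
Intervening on tax_rate: output = -tax_rate - 194. Reaching -150 requires tax_rate = -44, outside [0, 6].
Intervening on subsidy: output = -16*subsidy - 206. Reaching -150 requires subsidy = -7/2, not an integer.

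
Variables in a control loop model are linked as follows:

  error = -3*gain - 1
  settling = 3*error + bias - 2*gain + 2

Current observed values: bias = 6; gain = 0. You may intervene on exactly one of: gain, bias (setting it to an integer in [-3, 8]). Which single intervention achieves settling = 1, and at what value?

Intervening on gain: settling = -11*gain + 5. Reaching 1 requires gain = 4/11, not an integer.
Intervening on bias: with other inputs at their observed values, settling = bias - 1. Solving for 1 gives bias = 2, within [-3, 8].

set bias = 2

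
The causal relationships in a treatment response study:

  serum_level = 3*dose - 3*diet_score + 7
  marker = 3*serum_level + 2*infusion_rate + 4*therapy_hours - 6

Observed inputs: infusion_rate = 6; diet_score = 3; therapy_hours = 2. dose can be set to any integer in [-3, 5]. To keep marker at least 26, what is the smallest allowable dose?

Substituting into the serum_level equation gives serum_level = 3*dose - 2.
Substituting into the marker equation gives marker = 9*dose + 8.
Require 9*dose + 8 ≥ 26, so dose ≥ 2.
The smallest integer in [-3, 5] satisfying this is 2.

dose = 2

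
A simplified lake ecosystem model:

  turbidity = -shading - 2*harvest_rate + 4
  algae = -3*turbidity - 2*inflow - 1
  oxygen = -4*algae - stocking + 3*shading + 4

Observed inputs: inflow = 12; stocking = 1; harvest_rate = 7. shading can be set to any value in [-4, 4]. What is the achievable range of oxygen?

-53 to 19

Substituting into the turbidity equation gives turbidity = -shading - 10.
Substituting into the algae equation gives algae = 3*shading + 5.
Substituting into the oxygen equation gives oxygen = -9*shading - 17.
Linear in shading, so extremes are at the endpoints: shading = -4 gives oxygen = 19; shading = 4 gives oxygen = -53.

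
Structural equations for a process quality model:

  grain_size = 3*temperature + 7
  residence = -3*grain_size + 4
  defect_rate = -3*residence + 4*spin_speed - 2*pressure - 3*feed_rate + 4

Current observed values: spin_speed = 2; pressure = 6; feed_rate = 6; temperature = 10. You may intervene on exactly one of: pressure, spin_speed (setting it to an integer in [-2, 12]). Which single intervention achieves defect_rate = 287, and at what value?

Intervening on pressure: defect_rate = -2*pressure + 315. Reaching 287 requires pressure = 14, outside [-2, 12].
Intervening on spin_speed: with other inputs at their observed values, defect_rate = 4*spin_speed + 295. Solving for 287 gives spin_speed = -2, within [-2, 12].

set spin_speed = -2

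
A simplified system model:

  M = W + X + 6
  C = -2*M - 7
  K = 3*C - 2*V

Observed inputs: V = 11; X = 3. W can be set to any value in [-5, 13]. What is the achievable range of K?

-175 to -67

Substituting into the M equation gives M = W + 9.
Substituting into the C equation gives C = -2*W - 25.
So K = -6*W - 97.
Linear in W, so extremes are at the endpoints: W = -5 gives K = -67; W = 13 gives K = -175.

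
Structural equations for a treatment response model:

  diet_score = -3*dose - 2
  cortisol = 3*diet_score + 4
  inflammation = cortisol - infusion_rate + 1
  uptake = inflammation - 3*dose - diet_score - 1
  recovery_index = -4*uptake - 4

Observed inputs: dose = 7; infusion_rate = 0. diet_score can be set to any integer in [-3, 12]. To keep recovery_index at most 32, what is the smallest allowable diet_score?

diet_score = 4

Intervening on diet_score fixes its value directly, overriding its dependence on dose.
Substituting into the inflammation equation gives inflammation = 3*diet_score + 5.
This gives uptake = 2*diet_score - 17.
Substituting into the recovery_index equation gives recovery_index = -8*diet_score + 64.
Require -8*diet_score + 64 ≤ 32, so diet_score ≥ 4.
The smallest integer in [-3, 12] satisfying this is 4.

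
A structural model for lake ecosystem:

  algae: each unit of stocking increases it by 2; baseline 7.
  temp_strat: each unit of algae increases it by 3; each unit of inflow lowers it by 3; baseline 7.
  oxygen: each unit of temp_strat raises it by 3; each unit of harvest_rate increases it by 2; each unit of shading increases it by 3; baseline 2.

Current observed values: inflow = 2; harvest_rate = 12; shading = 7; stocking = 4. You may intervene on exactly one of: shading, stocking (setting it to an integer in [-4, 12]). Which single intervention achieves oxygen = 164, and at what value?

Intervening on shading: with other inputs at their observed values, oxygen = 3*shading + 164. Solving for 164 gives shading = 0, within [-4, 12].
Intervening on stocking: oxygen = 18*stocking + 113. Reaching 164 requires stocking = 17/6, not an integer.

set shading = 0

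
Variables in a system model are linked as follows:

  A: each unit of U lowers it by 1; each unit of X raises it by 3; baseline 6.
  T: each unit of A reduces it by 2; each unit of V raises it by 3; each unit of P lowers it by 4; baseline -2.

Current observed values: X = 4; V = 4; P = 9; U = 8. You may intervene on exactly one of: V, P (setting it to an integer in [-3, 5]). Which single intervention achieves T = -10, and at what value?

set P = 0

Intervening on V: T = 3*V - 58. Reaching -10 requires V = 16, outside [-3, 5].
Intervening on P: with other inputs at their observed values, T = -4*P - 10. Solving for -10 gives P = 0, within [-3, 5].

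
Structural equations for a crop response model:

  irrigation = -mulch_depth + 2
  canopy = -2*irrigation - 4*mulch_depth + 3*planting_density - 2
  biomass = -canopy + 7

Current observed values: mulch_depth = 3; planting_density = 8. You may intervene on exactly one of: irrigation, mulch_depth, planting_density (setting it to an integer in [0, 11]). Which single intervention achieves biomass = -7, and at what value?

Intervening on irrigation: biomass = 2*irrigation - 3. Reaching -7 requires irrigation = -2, outside [0, 11].
Intervening on mulch_depth: with other inputs at their observed values, biomass = 2*mulch_depth - 11. Solving for -7 gives mulch_depth = 2, within [0, 11].
Intervening on planting_density: biomass = -3*planting_density + 19. Reaching -7 requires planting_density = 26/3, not an integer.

set mulch_depth = 2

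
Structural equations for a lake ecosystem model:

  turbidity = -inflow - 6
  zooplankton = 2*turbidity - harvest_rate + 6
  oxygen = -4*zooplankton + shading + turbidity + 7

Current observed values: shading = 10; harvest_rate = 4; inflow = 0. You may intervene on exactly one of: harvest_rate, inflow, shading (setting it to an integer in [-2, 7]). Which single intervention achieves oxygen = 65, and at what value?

Intervening on harvest_rate: oxygen = 4*harvest_rate + 35. Reaching 65 requires harvest_rate = 15/2, not an integer.
Intervening on inflow: with other inputs at their observed values, oxygen = 7*inflow + 51. Solving for 65 gives inflow = 2, within [-2, 7].
Intervening on shading: oxygen = shading + 41. Reaching 65 requires shading = 24, outside [-2, 7].

set inflow = 2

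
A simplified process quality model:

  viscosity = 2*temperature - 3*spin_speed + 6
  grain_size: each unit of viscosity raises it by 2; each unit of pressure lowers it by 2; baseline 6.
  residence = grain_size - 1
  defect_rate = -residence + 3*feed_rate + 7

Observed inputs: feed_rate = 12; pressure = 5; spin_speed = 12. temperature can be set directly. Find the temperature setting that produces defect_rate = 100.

temperature = 2

Substituting into the viscosity equation gives viscosity = 2*temperature - 30.
Substituting into the grain_size equation gives grain_size = 4*temperature - 64.
This gives residence = 4*temperature - 65.
defect_rate becomes -4*temperature + 108.
Solve -4*temperature + 108 = 100: temperature = (100 - 108) / -4 = 2.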